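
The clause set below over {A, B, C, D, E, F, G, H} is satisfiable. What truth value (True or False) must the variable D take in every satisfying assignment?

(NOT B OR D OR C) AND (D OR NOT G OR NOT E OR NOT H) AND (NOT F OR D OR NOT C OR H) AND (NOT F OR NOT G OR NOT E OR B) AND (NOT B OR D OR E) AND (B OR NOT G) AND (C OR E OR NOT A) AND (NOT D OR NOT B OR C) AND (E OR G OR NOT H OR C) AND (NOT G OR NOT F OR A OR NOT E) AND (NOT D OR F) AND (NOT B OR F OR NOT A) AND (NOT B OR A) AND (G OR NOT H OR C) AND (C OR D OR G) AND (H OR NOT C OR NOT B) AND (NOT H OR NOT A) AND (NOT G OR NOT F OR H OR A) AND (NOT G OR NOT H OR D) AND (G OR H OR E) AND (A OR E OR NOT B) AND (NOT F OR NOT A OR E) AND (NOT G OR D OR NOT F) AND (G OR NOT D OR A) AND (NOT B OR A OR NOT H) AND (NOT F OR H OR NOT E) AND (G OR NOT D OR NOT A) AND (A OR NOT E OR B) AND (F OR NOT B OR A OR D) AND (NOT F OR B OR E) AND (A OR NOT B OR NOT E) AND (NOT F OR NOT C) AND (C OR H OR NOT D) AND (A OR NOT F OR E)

Suppose D = true.
(F) alone gives F = true.
(NOT C) alone gives C = false.
(NOT B) alone gives B = false.
(NOT G) alone gives G = false.
(NOT H) alone gives H = false.
Now (H) is unsatisfied and unit — conflict.
So every satisfying assignment has D = False.

False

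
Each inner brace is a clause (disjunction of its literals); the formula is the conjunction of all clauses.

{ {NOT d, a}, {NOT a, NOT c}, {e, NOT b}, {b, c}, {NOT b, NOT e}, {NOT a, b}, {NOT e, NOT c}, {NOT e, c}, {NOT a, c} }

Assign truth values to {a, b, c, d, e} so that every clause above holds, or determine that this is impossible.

a: false; b: false; c: true; d: false; e: false

Suppose d = false.
Suppose a = false.
Suppose e = false.
(NOT b) alone gives b = false.
(c) alone gives c = true.
Every clause now holds.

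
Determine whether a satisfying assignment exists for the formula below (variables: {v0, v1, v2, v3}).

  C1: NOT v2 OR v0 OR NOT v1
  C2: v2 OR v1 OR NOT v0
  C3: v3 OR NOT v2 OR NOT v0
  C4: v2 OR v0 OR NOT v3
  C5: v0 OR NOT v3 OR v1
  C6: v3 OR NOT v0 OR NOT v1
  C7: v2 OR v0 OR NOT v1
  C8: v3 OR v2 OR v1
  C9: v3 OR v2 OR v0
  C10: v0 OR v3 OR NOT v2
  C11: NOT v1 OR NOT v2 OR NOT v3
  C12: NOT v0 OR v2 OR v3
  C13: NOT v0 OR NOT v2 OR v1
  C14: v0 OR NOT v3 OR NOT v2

Yes

Try v2 = false.
Try v1 = true.
(v0) alone gives v0 = true.
(v3) alone gives v3 = true.
This assignment satisfies each clause.
A satisfying assignment: v0 ↦ true,  v1 ↦ true,  v2 ↦ false,  v3 ↦ true.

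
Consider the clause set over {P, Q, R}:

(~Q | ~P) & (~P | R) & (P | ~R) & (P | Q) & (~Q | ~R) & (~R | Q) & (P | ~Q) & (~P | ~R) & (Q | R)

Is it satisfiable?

No

Branch on Q: set Q = 0.
The clause (P) is unit, so P = 1.
The clause (R) is unit, so R = 1.
Now (~R) is unsatisfied and unit — conflict.
That branch fails; take Q = 1 instead.
The clause (~P) is unit, so P = 0.
Now (P) is unsatisfied and unit — conflict.
Neither Q = 1 nor Q = 0 works.
No assignment satisfies every clause.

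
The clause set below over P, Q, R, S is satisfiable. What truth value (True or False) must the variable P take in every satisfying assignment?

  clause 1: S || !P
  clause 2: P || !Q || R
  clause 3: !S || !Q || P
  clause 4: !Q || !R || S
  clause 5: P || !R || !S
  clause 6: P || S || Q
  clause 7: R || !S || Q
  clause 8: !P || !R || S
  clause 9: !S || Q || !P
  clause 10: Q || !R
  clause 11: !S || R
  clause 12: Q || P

Suppose P = false.
(Q) alone gives Q = true.
(R) alone gives R = true.
(!S) alone gives S = false.
But (S) is also a unit clause — contradiction.
So every satisfying assignment has P = True.

True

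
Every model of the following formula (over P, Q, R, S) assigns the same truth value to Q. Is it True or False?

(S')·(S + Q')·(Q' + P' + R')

False

Suppose Q = 1.
Unit clause (S') forces S = 0.
But (S) is also a unit clause — contradiction.
So every satisfying assignment has Q = False.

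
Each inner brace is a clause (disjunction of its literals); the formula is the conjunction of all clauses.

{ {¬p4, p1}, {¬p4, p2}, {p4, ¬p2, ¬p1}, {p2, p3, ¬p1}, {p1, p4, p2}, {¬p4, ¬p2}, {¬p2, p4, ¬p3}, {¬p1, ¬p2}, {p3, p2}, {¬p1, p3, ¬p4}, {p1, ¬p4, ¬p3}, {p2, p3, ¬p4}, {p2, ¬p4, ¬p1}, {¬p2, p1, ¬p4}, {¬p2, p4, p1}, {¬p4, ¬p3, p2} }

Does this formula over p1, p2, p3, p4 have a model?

Satisfiable

Branch on p4: set p4 = False.
Branch on p2: set p2 = False.
(p1) alone gives p1 = True.
(p3) alone gives p3 = True.
This assignment satisfies each clause.
A satisfying assignment: p1: True; p2: False; p3: True; p4: False.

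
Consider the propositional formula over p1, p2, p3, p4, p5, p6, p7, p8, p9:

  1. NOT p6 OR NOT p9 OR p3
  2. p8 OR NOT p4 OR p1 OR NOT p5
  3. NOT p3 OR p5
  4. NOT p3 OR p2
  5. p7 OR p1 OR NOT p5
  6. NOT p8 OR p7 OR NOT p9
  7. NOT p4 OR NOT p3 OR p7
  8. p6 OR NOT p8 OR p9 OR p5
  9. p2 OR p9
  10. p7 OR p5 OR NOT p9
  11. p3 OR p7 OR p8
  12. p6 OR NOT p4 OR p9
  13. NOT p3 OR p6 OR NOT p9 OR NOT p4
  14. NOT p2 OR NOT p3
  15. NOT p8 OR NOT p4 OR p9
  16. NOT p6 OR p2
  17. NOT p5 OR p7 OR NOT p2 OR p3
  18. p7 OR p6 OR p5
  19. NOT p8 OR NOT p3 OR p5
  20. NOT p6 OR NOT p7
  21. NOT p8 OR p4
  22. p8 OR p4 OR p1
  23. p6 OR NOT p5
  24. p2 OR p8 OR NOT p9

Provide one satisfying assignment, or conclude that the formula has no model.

p1: true, p2: true, p3: false, p4: false, p5: false, p6: false, p7: true, p8: false, p9: true

Try p3 = false.
Try p6 = false.
The clause (NOT p5) is unit, so p5 = false.
The clause (p7) is unit, so p7 = true.
Try p8 = false.
Try p2 = true.
Try p4 = false.
The clause (p1) is unit, so p1 = true.
All clauses hold; p9 can take either value.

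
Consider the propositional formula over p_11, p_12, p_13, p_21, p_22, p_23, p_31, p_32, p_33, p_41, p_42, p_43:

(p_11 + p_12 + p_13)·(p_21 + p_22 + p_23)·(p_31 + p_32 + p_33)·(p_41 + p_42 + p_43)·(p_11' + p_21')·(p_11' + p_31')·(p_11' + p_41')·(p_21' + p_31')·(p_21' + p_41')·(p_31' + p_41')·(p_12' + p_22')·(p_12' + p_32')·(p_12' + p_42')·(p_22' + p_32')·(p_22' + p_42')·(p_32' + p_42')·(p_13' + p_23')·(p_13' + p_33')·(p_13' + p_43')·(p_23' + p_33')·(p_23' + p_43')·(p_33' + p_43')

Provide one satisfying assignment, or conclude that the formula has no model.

UNSATISFIABLE

Branch on p_11: set p_11 = 0.
Branch on p_12: set p_12 = 1.
The clause (p_22') is unit, so p_22 = 0.
The clause (p_32') is unit, so p_32 = 0.
The clause (p_42') is unit, so p_42 = 0.
Branch on p_21: set p_21 = 1.
The clause (p_31') is unit, so p_31 = 0.
The clause (p_33) is unit, so p_33 = 1.
The clause (p_41') is unit, so p_41 = 0.
The clause (p_43) is unit, so p_43 = 1.
That conflicts with the unit clause (p_43').
Backtrack on p_21: now try p_21 = 0.
The clause (p_23) is unit, so p_23 = 1.
The clause (p_13') is unit, so p_13 = 0.
The clause (p_33') is unit, so p_33 = 0.
The clause (p_31) is unit, so p_31 = 1.
The clause (p_41') is unit, so p_41 = 0.
The clause (p_43) is unit, so p_43 = 1.
That conflicts with the unit clause (p_43').
Neither p_21 = 1 nor p_21 = 0 works.
Backtrack on p_12: now try p_12 = 0.
The clause (p_13) is unit, so p_13 = 1.
The clause (p_23') is unit, so p_23 = 0.
The clause (p_33') is unit, so p_33 = 0.
The clause (p_43') is unit, so p_43 = 0.
Branch on p_21: set p_21 = 1.
The clause (p_31') is unit, so p_31 = 0.
The clause (p_32) is unit, so p_32 = 1.
The clause (p_41') is unit, so p_41 = 0.
The clause (p_42) is unit, so p_42 = 1.
That conflicts with the unit clause (p_42').
Backtrack on p_21: now try p_21 = 0.
The clause (p_22) is unit, so p_22 = 1.
The clause (p_32') is unit, so p_32 = 0.
The clause (p_31) is unit, so p_31 = 1.
The clause (p_41') is unit, so p_41 = 0.
The clause (p_42) is unit, so p_42 = 1.
That conflicts with the unit clause (p_42').
Neither p_21 = 1 nor p_21 = 0 works.
Neither p_12 = 1 nor p_12 = 0 works.
Backtrack on p_11: now try p_11 = 1.
The clause (p_21') is unit, so p_21 = 0.
The clause (p_31') is unit, so p_31 = 0.
The clause (p_41') is unit, so p_41 = 0.
Branch on p_22: set p_22 = 1.
The clause (p_12') is unit, so p_12 = 0.
The clause (p_32') is unit, so p_32 = 0.
The clause (p_33) is unit, so p_33 = 1.
The clause (p_42') is unit, so p_42 = 0.
The clause (p_43) is unit, so p_43 = 1.
That conflicts with the unit clause (p_43').
Backtrack on p_22: now try p_22 = 0.
The clause (p_23) is unit, so p_23 = 1.
The clause (p_13') is unit, so p_13 = 0.
The clause (p_33') is unit, so p_33 = 0.
The clause (p_32) is unit, so p_32 = 1.
The clause (p_12') is unit, so p_12 = 0.
The clause (p_42') is unit, so p_42 = 0.
The clause (p_43) is unit, so p_43 = 1.
That conflicts with the unit clause (p_43').
Neither p_22 = 1 nor p_22 = 0 works.
Neither p_11 = 1 nor p_11 = 0 works.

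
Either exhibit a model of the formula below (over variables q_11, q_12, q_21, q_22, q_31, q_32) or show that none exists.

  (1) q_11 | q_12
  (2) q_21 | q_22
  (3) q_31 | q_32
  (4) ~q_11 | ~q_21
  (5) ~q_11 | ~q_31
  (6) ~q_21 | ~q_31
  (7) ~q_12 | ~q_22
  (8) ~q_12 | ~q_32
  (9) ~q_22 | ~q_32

UNSATISFIABLE

Suppose q_11 = 1.
Unit clause (~q_21) forces q_21 = 0.
Unit clause (q_22) forces q_22 = 1.
Unit clause (~q_31) forces q_31 = 0.
Unit clause (q_32) forces q_32 = 1.
That conflicts with the unit clause (~q_32).
Backtrack on q_11: now try q_11 = 0.
Unit clause (q_12) forces q_12 = 1.
Unit clause (~q_22) forces q_22 = 0.
Unit clause (q_21) forces q_21 = 1.
Unit clause (~q_31) forces q_31 = 0.
Unit clause (q_32) forces q_32 = 1.
That conflicts with the unit clause (~q_32).
Either choice for q_11 ends in contradiction.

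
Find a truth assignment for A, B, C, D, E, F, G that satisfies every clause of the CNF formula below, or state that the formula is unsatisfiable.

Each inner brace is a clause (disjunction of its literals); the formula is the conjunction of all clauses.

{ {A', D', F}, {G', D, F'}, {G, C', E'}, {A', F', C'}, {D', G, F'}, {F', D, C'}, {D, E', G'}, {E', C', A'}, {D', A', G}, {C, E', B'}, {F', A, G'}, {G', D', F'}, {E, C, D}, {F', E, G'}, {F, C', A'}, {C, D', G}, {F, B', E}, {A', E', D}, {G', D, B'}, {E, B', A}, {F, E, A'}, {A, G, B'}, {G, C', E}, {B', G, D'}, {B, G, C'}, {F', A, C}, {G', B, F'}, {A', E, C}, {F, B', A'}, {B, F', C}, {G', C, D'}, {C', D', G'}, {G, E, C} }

A=0; B=0; C=1; D=0; E=0; F=0; G=1

Suppose A = 0.
Suppose F = 0.
Suppose B = 0.
Suppose G = 1.
Suppose D = 0.
The clause (E') is unit, so E = 0.
The clause (C) is unit, so C = 1.
Every clause now holds.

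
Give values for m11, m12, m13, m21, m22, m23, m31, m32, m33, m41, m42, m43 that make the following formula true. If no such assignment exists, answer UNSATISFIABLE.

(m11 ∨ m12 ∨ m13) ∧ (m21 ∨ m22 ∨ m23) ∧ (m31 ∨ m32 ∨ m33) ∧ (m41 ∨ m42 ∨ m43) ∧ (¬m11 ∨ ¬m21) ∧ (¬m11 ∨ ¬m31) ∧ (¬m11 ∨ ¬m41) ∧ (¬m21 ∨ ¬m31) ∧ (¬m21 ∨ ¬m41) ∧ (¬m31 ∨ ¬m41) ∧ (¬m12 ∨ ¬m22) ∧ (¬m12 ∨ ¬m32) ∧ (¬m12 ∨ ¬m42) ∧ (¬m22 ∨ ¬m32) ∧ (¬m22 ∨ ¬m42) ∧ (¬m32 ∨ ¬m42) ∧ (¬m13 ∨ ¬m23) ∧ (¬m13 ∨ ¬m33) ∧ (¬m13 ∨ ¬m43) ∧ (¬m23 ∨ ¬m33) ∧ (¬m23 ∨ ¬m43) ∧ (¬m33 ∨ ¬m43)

Case m11 = False:
Case m12 = True:
From the singleton clause (¬m22), m22 = False.
From the singleton clause (¬m32), m32 = False.
From the singleton clause (¬m42), m42 = False.
Case m21 = True:
From the singleton clause (¬m31), m31 = False.
From the singleton clause (m33), m33 = True.
From the singleton clause (¬m41), m41 = False.
From the singleton clause (m43), m43 = True.
That conflicts with the unit clause (¬m43).
Backtrack on m21: now try m21 = False.
From the singleton clause (m23), m23 = True.
From the singleton clause (¬m13), m13 = False.
From the singleton clause (¬m33), m33 = False.
From the singleton clause (m31), m31 = True.
From the singleton clause (¬m41), m41 = False.
From the singleton clause (m43), m43 = True.
That conflicts with the unit clause (¬m43).
Neither m21 = True nor m21 = False works.
Backtrack on m12: now try m12 = False.
From the singleton clause (m13), m13 = True.
From the singleton clause (¬m23), m23 = False.
From the singleton clause (¬m33), m33 = False.
From the singleton clause (¬m43), m43 = False.
Case m21 = True:
From the singleton clause (¬m31), m31 = False.
From the singleton clause (m32), m32 = True.
From the singleton clause (¬m41), m41 = False.
From the singleton clause (m42), m42 = True.
That conflicts with the unit clause (¬m42).
Backtrack on m21: now try m21 = False.
From the singleton clause (m22), m22 = True.
From the singleton clause (¬m32), m32 = False.
From the singleton clause (m31), m31 = True.
From the singleton clause (¬m41), m41 = False.
From the singleton clause (m42), m42 = True.
That conflicts with the unit clause (¬m42).
Neither m21 = True nor m21 = False works.
Neither m12 = True nor m12 = False works.
Backtrack on m11: now try m11 = True.
From the singleton clause (¬m21), m21 = False.
From the singleton clause (¬m31), m31 = False.
From the singleton clause (¬m41), m41 = False.
Case m22 = True:
From the singleton clause (¬m12), m12 = False.
From the singleton clause (¬m32), m32 = False.
From the singleton clause (m33), m33 = True.
From the singleton clause (¬m42), m42 = False.
From the singleton clause (m43), m43 = True.
That conflicts with the unit clause (¬m43).
Backtrack on m22: now try m22 = False.
From the singleton clause (m23), m23 = True.
From the singleton clause (¬m13), m13 = False.
From the singleton clause (¬m33), m33 = False.
From the singleton clause (m32), m32 = True.
From the singleton clause (¬m12), m12 = False.
From the singleton clause (¬m42), m42 = False.
From the singleton clause (m43), m43 = True.
That conflicts with the unit clause (¬m43).
Neither m22 = True nor m22 = False works.
Neither m11 = True nor m11 = False works.

UNSATISFIABLE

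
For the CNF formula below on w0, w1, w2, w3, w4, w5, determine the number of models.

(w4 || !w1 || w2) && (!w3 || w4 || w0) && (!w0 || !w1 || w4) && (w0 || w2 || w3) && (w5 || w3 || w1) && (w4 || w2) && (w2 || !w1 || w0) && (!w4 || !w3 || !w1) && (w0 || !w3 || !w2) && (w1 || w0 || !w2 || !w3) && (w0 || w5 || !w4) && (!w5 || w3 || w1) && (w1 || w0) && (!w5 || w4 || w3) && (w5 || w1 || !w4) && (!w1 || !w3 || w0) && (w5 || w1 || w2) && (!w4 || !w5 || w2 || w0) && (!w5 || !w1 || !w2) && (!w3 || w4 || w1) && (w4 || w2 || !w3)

There are 2^6 = 64 truth assignments over (w0, w1, w2, w3, w4, w5).
Split on w0. With w0 = true, the clauses containing w0 are satisfied and !w0 drops from the rest; 5 of the 2^5 = 32 assignments to the other variables satisfy what remains.
With w0 = false, by the same count on the reduced clause set, 1 assignment works.
Total: 5 + 1 = 6.

6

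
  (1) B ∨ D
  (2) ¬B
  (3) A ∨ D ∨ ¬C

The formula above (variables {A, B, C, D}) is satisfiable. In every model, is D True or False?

True

Suppose D = False.
From the singleton clause (B), B = True.
That conflicts with the unit clause (¬B).
So every satisfying assignment has D = True.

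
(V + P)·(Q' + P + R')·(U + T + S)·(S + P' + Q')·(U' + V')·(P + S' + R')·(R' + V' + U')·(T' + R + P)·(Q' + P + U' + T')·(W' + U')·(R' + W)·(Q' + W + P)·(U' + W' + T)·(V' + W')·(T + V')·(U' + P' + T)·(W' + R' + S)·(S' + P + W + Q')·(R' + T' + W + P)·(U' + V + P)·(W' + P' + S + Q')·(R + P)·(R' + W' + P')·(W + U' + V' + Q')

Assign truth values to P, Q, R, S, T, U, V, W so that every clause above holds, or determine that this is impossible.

Suppose V = 0.
The clause (P) is unit, so P = 1.
Suppose S = 1.
Suppose W = 0.
The clause (R') is unit, so R = 0.
Suppose U = 1.
The clause (T) is unit, so T = 1.
No clause remains; Q is free.

P ↦ 1,  Q ↦ 1,  R ↦ 0,  S ↦ 1,  T ↦ 1,  U ↦ 1,  V ↦ 0,  W ↦ 0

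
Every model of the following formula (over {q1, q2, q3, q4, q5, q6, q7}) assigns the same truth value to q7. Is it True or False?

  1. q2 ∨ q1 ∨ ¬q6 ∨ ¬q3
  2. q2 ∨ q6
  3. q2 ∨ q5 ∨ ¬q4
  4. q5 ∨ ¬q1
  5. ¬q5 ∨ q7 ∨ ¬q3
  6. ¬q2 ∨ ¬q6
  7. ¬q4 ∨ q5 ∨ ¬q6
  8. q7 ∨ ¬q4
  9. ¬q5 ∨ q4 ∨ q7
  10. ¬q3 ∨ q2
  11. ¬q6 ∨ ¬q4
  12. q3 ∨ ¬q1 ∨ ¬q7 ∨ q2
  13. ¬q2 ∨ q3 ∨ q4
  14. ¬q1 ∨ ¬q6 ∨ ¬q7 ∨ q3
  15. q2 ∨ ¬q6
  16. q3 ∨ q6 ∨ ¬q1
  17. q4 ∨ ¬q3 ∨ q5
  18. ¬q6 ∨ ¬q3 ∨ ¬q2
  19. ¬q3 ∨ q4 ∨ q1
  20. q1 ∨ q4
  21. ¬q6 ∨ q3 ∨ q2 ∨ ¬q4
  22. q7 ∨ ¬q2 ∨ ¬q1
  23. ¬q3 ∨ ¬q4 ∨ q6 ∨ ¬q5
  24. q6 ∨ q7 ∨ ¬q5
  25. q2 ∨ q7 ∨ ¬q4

Suppose q7 = False.
The clause (¬q4) is unit, so q4 = False.
The clause (¬q5) is unit, so q5 = False.
The clause (¬q1) is unit, so q1 = False.
That conflicts with the unit clause (q1).
So every satisfying assignment has q7 = True.

True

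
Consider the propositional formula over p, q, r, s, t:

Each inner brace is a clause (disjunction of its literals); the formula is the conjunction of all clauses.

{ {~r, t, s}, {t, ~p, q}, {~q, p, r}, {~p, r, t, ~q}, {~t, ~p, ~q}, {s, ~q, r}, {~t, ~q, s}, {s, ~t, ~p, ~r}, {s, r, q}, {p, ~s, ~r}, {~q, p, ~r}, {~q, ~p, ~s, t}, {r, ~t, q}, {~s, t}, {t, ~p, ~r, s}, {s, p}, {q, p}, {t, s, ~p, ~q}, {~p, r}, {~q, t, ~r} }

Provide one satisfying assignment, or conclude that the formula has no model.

Branch on s: set s = 1.
From the singleton clause (t), t = 1.
Branch on p: set p = 1.
From the singleton clause (~q), q = 0.
From the singleton clause (r), r = 1.
All clauses are satisfied.

p=1; q=0; r=1; s=1; t=1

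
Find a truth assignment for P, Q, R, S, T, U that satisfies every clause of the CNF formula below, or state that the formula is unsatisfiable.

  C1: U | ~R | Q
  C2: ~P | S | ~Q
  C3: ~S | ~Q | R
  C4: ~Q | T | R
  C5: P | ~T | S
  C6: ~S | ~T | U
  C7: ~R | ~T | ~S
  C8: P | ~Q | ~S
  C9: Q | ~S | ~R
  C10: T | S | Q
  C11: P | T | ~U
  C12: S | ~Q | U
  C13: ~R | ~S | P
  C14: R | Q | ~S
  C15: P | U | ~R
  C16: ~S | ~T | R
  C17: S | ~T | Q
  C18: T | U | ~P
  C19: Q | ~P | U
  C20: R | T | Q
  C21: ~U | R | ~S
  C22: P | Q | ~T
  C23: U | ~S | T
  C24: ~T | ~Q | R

Suppose U = 1.
Suppose P = 1.
Suppose S = 1.
Unit clause (R) forces R = 1.
Unit clause (~T) forces T = 0.
Unit clause (Q) forces Q = 1.
This assignment satisfies each clause.

P=1, Q=1, R=1, S=1, T=0, U=1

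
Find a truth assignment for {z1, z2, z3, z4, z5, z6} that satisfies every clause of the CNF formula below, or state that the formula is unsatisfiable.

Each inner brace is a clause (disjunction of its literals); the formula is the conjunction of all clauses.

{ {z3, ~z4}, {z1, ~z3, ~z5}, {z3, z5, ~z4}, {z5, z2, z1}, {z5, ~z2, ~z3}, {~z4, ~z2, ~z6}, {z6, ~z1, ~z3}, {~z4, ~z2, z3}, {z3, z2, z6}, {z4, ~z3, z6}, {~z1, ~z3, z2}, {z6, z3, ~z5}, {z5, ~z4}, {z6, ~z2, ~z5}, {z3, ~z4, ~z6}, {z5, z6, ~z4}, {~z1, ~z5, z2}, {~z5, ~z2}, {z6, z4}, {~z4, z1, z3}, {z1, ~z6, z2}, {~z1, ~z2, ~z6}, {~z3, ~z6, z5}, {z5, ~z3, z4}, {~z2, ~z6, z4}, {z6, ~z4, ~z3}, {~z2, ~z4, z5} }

z1 ↦ 1; z2 ↦ 0; z3 ↦ 0; z4 ↦ 0; z5 ↦ 0; z6 ↦ 1

Try z3 = 0.
(~z4) alone gives z4 = 0.
(z6) alone gives z6 = 1.
(~z2) alone gives z2 = 0.
(z1) alone gives z1 = 1.
(~z5) alone gives z5 = 0.
All clauses are satisfied.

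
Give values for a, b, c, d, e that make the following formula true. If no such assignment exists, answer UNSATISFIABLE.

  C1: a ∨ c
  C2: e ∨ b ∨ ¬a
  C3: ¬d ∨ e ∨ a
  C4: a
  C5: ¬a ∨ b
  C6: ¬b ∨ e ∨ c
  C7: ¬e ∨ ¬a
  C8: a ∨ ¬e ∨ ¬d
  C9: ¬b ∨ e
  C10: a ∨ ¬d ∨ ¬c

UNSATISFIABLE

Unit clause (a) forces a = True.
Unit clause (b) forces b = True.
Unit clause (¬e) forces e = False.
That conflicts with the unit clause (e).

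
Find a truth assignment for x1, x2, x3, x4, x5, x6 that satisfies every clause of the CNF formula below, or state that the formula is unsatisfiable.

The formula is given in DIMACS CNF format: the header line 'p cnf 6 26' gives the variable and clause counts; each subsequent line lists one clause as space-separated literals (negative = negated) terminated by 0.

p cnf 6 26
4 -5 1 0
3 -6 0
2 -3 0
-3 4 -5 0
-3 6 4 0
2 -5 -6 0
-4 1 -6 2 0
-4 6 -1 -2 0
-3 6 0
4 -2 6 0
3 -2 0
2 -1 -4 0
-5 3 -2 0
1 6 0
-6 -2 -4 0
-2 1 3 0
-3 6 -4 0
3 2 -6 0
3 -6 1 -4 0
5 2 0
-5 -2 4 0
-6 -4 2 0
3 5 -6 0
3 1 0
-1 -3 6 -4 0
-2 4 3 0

Suppose x3 = False.
(¬x6) alone gives x6 = False.
(¬x2) alone gives x2 = False.
(x1) alone gives x1 = True.
(¬x4) alone gives x4 = False.
(x5) alone gives x5 = True.
All clauses are satisfied.

x1=True; x2=False; x3=False; x4=False; x5=True; x6=False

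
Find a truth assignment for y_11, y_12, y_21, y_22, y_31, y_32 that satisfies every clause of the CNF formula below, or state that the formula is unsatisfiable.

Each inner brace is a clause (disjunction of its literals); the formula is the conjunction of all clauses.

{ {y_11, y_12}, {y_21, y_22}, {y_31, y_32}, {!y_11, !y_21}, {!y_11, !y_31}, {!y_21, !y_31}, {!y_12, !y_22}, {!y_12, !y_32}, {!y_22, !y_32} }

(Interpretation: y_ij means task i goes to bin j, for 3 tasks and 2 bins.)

UNSATISFIABLE

Try y_11 = true.
(!y_21) alone gives y_21 = false.
(y_22) alone gives y_22 = true.
(!y_31) alone gives y_31 = false.
(y_32) alone gives y_32 = true.
That conflicts with the unit clause (!y_32).
Undo y_11 and try y_11 = false.
(y_12) alone gives y_12 = true.
(!y_22) alone gives y_22 = false.
(y_21) alone gives y_21 = true.
(!y_31) alone gives y_31 = false.
(y_32) alone gives y_32 = true.
That conflicts with the unit clause (!y_32).
Both values of y_11 lead to a conflict.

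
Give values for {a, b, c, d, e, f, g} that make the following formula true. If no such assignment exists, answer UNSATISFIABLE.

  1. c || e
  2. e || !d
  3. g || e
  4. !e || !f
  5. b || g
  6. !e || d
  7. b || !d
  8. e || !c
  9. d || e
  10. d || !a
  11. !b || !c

a ↦ true; b ↦ true; c ↦ false; d ↦ true; e ↦ true; f ↦ false; g ↦ false

Try c = false.
From the singleton clause (e), e = true.
From the singleton clause (!f), f = false.
From the singleton clause (d), d = true.
From the singleton clause (b), b = true.
Every clause is now satisfied; a, g are unconstrained.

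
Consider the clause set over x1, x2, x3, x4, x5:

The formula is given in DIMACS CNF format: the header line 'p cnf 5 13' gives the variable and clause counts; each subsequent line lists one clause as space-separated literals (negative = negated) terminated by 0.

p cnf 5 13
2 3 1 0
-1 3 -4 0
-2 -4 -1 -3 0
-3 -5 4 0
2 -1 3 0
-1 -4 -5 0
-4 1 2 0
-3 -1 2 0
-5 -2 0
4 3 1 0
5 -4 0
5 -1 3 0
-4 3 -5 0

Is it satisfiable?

Yes, satisfiable

Case x5 = False:
The clause (¬x4) is unit, so x4 = False.
Case x3 = True:
Case x1 = False:
Every clause is now satisfied; x2 is unconstrained.
A satisfying assignment: x1 ↦ False,  x2 ↦ False,  x3 ↦ True,  x4 ↦ False,  x5 ↦ False.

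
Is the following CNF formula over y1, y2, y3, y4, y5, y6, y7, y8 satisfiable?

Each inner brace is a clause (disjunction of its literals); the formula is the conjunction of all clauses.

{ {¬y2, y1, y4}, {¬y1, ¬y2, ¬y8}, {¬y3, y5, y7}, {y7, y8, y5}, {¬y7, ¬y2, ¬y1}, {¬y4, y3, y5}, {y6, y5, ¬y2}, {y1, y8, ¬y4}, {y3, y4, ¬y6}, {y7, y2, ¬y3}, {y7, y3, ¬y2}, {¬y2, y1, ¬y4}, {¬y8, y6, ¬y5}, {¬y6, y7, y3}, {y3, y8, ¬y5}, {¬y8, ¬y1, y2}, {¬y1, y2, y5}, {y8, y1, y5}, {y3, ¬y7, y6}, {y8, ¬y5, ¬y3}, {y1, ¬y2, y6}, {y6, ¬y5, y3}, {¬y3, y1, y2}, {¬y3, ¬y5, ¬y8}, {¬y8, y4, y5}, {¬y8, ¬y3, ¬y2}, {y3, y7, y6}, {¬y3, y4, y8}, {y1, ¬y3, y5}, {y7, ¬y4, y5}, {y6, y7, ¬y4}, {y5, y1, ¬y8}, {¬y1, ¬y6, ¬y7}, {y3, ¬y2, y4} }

Case y2 = False:
Case y7 = True:
Case y8 = True:
Unit clause (¬y1) forces y1 = False.
Unit clause (¬y3) forces y3 = False.
Unit clause (y6) forces y6 = True.
Unit clause (y4) forces y4 = True.
Unit clause (y5) forces y5 = True.
All clauses are satisfied.
A satisfying assignment: y1=False; y2=False; y3=False; y4=True; y5=True; y6=True; y7=True; y8=True.

Yes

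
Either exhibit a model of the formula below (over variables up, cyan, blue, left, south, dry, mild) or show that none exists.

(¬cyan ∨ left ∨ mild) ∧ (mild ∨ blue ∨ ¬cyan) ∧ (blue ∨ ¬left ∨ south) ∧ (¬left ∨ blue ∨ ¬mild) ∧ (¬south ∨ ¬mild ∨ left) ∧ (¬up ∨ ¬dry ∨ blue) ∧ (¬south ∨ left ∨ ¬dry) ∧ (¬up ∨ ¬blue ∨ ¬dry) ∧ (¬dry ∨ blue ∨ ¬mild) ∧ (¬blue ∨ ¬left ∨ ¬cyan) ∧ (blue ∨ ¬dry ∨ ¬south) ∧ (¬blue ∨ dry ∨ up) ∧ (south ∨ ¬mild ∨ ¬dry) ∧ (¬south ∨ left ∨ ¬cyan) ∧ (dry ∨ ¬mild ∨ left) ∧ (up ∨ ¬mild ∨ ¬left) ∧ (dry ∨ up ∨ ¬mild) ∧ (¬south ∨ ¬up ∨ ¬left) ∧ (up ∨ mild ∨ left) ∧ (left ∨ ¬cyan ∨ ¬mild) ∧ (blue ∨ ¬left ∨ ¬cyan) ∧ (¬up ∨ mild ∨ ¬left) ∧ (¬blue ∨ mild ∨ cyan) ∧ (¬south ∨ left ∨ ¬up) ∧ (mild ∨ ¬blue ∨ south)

Suppose cyan = False.
Suppose blue = True.
From the singleton clause (mild), mild = True.
Suppose south = False.
From the singleton clause (¬dry), dry = False.
From the singleton clause (up), up = True.
From the singleton clause (left), left = True.
All clauses are satisfied.

up=True; cyan=False; blue=True; left=True; south=False; dry=False; mild=True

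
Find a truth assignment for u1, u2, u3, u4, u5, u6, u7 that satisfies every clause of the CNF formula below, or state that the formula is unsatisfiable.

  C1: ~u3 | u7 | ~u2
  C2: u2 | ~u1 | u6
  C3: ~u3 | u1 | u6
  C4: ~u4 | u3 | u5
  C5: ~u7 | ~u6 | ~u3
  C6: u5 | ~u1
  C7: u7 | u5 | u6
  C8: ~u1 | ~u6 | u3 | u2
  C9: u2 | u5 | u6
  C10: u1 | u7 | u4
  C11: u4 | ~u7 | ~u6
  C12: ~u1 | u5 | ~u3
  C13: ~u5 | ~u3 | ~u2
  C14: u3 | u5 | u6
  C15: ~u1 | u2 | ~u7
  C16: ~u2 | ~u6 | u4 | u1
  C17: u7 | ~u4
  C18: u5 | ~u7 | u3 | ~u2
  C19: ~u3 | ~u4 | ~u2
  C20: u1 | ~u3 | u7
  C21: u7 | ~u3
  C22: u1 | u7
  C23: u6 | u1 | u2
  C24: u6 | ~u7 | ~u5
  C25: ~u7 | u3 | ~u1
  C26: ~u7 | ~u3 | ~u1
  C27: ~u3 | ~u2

u1=1; u2=1; u3=0; u4=0; u5=1; u6=0; u7=0

Suppose u5 = 1.
Suppose u3 = 0.
Suppose u7 = 0.
(~u4) alone gives u4 = 0.
(u1) alone gives u1 = 1.
Suppose u2 = 1.
Every clause is now satisfied; u6 is unconstrained.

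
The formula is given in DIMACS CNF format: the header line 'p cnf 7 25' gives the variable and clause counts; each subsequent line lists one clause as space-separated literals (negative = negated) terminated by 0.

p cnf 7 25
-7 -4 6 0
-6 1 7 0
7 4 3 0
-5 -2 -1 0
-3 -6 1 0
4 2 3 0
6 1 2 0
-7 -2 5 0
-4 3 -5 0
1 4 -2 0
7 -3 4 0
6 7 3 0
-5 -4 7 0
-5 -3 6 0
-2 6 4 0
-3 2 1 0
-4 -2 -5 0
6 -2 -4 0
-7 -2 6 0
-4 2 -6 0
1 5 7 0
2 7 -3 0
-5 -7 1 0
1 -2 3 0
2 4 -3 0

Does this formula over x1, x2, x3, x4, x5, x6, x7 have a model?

Yes

Suppose x7 = False.
Suppose x6 = True.
(x1) alone gives x1 = True.
Suppose x4 = True.
(¬x5) alone gives x5 = False.
(x2) alone gives x2 = True.
Every clause is now satisfied; x3 is unconstrained.
A satisfying assignment: x1: True, x2: True, x3: True, x4: True, x5: False, x6: True, x7: False.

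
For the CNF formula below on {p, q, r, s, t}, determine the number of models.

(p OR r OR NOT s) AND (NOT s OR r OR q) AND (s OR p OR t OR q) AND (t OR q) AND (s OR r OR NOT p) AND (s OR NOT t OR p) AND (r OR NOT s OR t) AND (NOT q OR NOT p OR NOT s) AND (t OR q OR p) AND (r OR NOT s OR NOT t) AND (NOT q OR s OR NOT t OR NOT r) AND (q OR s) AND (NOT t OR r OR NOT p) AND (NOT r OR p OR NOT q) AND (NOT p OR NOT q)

3

There are 2^5 = 32 truth assignments over (p, q, r, s, t).
Split on s. With s = true, the clauses containing s are satisfied and NOT s drops from the rest; 2 of the 2^4 = 16 assignments to the other variables satisfy what remains.
With s = false, by the same count on the reduced clause set, 1 assignment works.
(One model: p=F, q=F, r=T, s=T, t=T.)
Total: 2 + 1 = 3.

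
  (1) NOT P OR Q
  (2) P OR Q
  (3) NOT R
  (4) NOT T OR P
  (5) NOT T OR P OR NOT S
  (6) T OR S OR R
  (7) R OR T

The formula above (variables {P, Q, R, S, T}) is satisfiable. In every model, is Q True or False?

True

Suppose Q = false.
(NOT P) alone gives P = false.
But (P) is also a unit clause — contradiction.
So every satisfying assignment has Q = True.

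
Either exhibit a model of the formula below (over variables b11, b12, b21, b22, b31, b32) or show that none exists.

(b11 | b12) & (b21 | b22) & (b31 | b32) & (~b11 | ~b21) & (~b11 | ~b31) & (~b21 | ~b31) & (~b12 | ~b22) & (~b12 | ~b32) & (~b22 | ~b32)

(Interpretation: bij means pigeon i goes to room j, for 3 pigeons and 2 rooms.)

UNSATISFIABLE

Branch on b11: set b11 = 1.
(~b21) alone gives b21 = 0.
(b22) alone gives b22 = 1.
(~b31) alone gives b31 = 0.
(b32) alone gives b32 = 1.
But (~b32) is also a unit clause — contradiction.
Undo b11 and try b11 = 0.
(b12) alone gives b12 = 1.
(~b22) alone gives b22 = 0.
(b21) alone gives b21 = 1.
(~b31) alone gives b31 = 0.
(b32) alone gives b32 = 1.
But (~b32) is also a unit clause — contradiction.
Neither b11 = 1 nor b11 = 0 works.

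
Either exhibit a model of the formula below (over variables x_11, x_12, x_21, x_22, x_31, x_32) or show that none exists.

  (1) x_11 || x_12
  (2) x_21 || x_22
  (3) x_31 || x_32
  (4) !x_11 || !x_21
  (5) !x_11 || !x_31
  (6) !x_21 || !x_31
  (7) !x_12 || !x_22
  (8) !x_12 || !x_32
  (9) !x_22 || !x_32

UNSATISFIABLE

Case x_11 = true:
Unit clause (!x_21) forces x_21 = false.
Unit clause (x_22) forces x_22 = true.
Unit clause (!x_31) forces x_31 = false.
Unit clause (x_32) forces x_32 = true.
That conflicts with the unit clause (!x_32).
So x_11 must be the other value — set x_11 = false.
Unit clause (x_12) forces x_12 = true.
Unit clause (!x_22) forces x_22 = false.
Unit clause (x_21) forces x_21 = true.
Unit clause (!x_31) forces x_31 = false.
Unit clause (x_32) forces x_32 = true.
That conflicts with the unit clause (!x_32).
Both values of x_11 lead to a conflict.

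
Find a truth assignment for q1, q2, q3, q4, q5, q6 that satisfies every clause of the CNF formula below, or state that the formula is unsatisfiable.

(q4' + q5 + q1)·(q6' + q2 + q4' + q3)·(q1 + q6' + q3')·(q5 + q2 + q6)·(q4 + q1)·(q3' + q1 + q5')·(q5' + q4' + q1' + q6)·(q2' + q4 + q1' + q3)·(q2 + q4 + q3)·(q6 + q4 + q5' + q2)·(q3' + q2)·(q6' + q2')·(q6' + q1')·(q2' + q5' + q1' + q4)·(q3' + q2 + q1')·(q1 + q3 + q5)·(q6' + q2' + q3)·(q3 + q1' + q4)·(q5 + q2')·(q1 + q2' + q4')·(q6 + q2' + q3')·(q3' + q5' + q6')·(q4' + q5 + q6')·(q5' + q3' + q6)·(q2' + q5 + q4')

q1 ↦ 0; q2 ↦ 0; q3 ↦ 0; q4 ↦ 1; q5 ↦ 1; q6 ↦ 0

Suppose q4 = 1.
Suppose q5 = 1.
Suppose q3 = 0.
Suppose q6 = 0.
Unit clause (q1') forces q1 = 0.
Unit clause (q2') forces q2 = 0.
This assignment satisfies each clause.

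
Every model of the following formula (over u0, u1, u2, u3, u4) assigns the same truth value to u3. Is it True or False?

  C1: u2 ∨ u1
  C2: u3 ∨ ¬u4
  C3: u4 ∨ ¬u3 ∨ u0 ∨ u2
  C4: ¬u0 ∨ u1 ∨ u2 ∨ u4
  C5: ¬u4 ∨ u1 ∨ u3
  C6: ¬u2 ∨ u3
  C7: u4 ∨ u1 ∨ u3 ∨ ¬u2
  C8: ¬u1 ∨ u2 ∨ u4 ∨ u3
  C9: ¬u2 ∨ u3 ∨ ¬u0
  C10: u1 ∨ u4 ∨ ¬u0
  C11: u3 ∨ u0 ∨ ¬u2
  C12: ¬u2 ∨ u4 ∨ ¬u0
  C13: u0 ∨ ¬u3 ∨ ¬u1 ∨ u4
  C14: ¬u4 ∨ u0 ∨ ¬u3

Suppose u3 = False.
(¬u4) alone gives u4 = False.
(¬u2) alone gives u2 = False.
(u1) alone gives u1 = True.
Now (¬u1) is unsatisfied and unit — conflict.
So every satisfying assignment has u3 = True.

True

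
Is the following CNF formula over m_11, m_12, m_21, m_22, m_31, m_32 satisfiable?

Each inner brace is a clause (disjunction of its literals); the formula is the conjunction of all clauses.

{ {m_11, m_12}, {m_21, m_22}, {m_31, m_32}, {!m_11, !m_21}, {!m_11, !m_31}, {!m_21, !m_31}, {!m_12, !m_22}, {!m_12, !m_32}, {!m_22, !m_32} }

No, unsatisfiable

Branch on m_11: set m_11 = true.
(!m_21) alone gives m_21 = false.
(m_22) alone gives m_22 = true.
(!m_31) alone gives m_31 = false.
(m_32) alone gives m_32 = true.
But (!m_32) is also a unit clause — contradiction.
That branch fails; take m_11 = false instead.
(m_12) alone gives m_12 = true.
(!m_22) alone gives m_22 = false.
(m_21) alone gives m_21 = true.
(!m_31) alone gives m_31 = false.
(m_32) alone gives m_32 = true.
But (!m_32) is also a unit clause — contradiction.
Neither m_11 = true nor m_11 = false works.
No assignment satisfies every clause.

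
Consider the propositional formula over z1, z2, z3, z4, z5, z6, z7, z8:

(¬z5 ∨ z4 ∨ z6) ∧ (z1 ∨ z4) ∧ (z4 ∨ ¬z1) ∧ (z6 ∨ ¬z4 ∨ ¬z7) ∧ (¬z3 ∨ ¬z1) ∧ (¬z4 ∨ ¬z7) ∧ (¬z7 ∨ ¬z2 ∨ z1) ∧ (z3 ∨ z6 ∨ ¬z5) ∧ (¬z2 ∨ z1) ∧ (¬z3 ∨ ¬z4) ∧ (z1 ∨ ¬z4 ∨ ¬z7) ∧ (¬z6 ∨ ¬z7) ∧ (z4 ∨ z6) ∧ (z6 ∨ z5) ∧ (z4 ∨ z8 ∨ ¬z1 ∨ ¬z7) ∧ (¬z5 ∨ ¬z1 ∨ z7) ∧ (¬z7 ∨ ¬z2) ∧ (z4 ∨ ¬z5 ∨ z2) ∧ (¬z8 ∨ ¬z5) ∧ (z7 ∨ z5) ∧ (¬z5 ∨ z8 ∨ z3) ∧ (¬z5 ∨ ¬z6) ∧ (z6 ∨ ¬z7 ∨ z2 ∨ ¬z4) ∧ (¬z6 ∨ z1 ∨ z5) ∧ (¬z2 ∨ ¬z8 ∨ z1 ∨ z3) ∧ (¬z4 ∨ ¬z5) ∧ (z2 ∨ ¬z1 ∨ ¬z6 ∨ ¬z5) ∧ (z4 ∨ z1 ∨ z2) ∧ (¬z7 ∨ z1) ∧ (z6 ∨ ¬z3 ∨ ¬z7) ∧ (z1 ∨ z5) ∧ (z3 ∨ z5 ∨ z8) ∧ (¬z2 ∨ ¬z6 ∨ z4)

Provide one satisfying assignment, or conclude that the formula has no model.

Try z1 = True.
Unit clause (z4) forces z4 = True.
Unit clause (¬z3) forces z3 = False.
Unit clause (¬z7) forces z7 = False.
Unit clause (¬z5) forces z5 = False.
Now (z5) is unsatisfied and unit — conflict.
That branch fails; take z1 = False instead.
Unit clause (z4) forces z4 = True.
Unit clause (¬z7) forces z7 = False.
Unit clause (¬z2) forces z2 = False.
Unit clause (¬z3) forces z3 = False.
Unit clause (z5) forces z5 = True.
Now (¬z5) is unsatisfied and unit — conflict.
Neither z1 = True nor z1 = False works.

UNSATISFIABLE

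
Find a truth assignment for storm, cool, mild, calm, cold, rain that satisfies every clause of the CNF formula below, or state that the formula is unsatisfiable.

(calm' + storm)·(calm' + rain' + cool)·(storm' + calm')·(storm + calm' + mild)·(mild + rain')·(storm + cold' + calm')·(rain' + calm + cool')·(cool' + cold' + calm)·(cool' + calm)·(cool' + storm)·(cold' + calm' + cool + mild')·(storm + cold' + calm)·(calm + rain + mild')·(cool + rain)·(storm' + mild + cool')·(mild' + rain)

storm=1; cool=0; mild=1; calm=0; cold=1; rain=1

Case calm = 0:
Unit clause (cool') forces cool = 0.
Unit clause (rain) forces rain = 1.
Unit clause (mild) forces mild = 1.
Case storm = 1:
No clause remains; cold is free.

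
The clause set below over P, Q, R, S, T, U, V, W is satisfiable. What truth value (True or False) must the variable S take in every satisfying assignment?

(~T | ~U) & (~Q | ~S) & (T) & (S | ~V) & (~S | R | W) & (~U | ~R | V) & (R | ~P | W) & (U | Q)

False

Suppose S = 1.
From the singleton clause (~Q), Q = 0.
From the singleton clause (T), T = 1.
From the singleton clause (~U), U = 0.
Now (U) is unsatisfied and unit — conflict.
So every satisfying assignment has S = False.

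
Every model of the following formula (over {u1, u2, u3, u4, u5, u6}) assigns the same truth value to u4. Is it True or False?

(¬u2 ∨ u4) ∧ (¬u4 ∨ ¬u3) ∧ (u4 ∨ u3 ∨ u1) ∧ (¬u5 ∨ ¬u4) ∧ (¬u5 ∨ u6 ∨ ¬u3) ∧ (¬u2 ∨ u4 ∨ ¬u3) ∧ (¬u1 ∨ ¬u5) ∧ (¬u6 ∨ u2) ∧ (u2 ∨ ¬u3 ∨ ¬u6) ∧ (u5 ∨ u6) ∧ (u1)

Suppose u4 = False.
Unit clause (¬u2) forces u2 = False.
Unit clause (¬u6) forces u6 = False.
Unit clause (u5) forces u5 = True.
Unit clause (¬u3) forces u3 = False.
Unit clause (u1) forces u1 = True.
Now (¬u1) is unsatisfied and unit — conflict.
So every satisfying assignment has u4 = True.

True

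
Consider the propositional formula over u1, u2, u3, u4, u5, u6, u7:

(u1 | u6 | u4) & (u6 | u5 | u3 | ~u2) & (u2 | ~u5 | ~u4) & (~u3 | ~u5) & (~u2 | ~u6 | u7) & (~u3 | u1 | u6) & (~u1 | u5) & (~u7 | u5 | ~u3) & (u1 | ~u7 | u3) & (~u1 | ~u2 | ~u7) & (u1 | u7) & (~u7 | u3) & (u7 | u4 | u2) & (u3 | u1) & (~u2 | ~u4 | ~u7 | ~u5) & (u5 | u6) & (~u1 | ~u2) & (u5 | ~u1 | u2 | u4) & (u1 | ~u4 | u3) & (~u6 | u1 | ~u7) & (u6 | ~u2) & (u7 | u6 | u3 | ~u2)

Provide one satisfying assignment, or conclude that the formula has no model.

UNSATISFIABLE

Try u3 = 0.
Unit clause (~u7) forces u7 = 0.
Unit clause (u1) forces u1 = 1.
Unit clause (u5) forces u5 = 1.
Unit clause (~u2) forces u2 = 0.
Unit clause (~u4) forces u4 = 0.
But (u4) is also a unit clause — contradiction.
Backtrack on u3: now try u3 = 1.
Unit clause (~u5) forces u5 = 0.
Unit clause (~u1) forces u1 = 0.
Unit clause (u6) forces u6 = 1.
Unit clause (~u7) forces u7 = 0.
But (u7) is also a unit clause — contradiction.
Neither u3 = 1 nor u3 = 0 works.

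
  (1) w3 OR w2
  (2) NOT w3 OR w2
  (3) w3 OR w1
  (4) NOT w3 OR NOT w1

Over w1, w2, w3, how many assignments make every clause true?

2

There are 2^3 = 8 truth assignments over (w1, w2, w3).
Check each against the 4 clauses (columns in the order w1, w2, w3):
  F F F  ✗ fails (w3 OR w2)
  F F T  ✗ fails (NOT w3 OR w2)
  F T F  ✗ fails (w3 OR w1)
  F T T  ✓ satisfies all
  T F F  ✗ fails (w3 OR w2)
  T F T  ✗ fails (NOT w3 OR w2)
  T T F  ✓ satisfies all
  T T T  ✗ fails (NOT w3 OR NOT w1)
2 of the 8 rows are models.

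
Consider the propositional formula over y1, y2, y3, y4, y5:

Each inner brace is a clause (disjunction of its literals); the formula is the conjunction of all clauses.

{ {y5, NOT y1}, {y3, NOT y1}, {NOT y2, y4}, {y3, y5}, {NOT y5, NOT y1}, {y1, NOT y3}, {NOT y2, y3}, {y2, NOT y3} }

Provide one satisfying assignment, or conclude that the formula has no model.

y1 ↦ false, y2 ↦ false, y3 ↦ false, y4 ↦ false, y5 ↦ true

Try y5 = true.
(NOT y1) alone gives y1 = false.
(NOT y3) alone gives y3 = false.
(NOT y2) alone gives y2 = false.
All clauses hold; y4 can take either value.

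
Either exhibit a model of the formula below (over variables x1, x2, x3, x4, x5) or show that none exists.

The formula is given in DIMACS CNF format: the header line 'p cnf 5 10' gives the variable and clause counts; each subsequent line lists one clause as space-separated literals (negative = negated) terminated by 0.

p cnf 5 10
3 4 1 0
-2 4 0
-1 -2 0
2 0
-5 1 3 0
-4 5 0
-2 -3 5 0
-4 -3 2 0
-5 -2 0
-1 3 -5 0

UNSATISFIABLE

The clause (x2) is unit, so x2 = True.
The clause (x4) is unit, so x4 = True.
The clause (¬x1) is unit, so x1 = False.
The clause (x5) is unit, so x5 = True.
But (¬x5) is also a unit clause — contradiction.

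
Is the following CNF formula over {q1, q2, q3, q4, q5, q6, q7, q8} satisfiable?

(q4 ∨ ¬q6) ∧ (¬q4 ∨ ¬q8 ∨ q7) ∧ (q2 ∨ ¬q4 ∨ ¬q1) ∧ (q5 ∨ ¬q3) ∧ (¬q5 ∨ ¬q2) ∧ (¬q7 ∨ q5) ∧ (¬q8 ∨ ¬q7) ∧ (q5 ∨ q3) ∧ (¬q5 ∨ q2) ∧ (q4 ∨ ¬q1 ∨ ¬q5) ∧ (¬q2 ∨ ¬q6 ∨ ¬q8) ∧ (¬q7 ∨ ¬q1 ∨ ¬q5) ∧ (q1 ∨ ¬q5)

Unsatisfiable

Suppose q4 = True.
Suppose q8 = False.
Suppose q2 = True.
From the singleton clause (¬q5), q5 = False.
From the singleton clause (¬q3), q3 = False.
That conflicts with the unit clause (q3).
So q2 must be the other value — set q2 = False.
From the singleton clause (¬q1), q1 = False.
From the singleton clause (¬q5), q5 = False.
From the singleton clause (¬q3), q3 = False.
That conflicts with the unit clause (q3).
Either choice for q2 ends in contradiction.
So q8 must be the other value — set q8 = True.
From the singleton clause (q7), q7 = True.
That conflicts with the unit clause (¬q7).
Either choice for q8 ends in contradiction.
So q4 must be the other value — set q4 = False.
From the singleton clause (¬q6), q6 = False.
Suppose q5 = True.
From the singleton clause (¬q2), q2 = False.
That conflicts with the unit clause (q2).
So q5 must be the other value — set q5 = False.
From the singleton clause (¬q3), q3 = False.
That conflicts with the unit clause (q3).
Either choice for q5 ends in contradiction.
Either choice for q4 ends in contradiction.
No assignment satisfies every clause.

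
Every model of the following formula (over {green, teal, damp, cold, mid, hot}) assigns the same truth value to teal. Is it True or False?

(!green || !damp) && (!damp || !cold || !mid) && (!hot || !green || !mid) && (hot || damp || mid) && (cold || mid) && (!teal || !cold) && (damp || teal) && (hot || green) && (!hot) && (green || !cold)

True

Suppose teal = false.
(damp) alone gives damp = true.
(!green) alone gives green = false.
(hot) alone gives hot = true.
That conflicts with the unit clause (!hot).
So every satisfying assignment has teal = True.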